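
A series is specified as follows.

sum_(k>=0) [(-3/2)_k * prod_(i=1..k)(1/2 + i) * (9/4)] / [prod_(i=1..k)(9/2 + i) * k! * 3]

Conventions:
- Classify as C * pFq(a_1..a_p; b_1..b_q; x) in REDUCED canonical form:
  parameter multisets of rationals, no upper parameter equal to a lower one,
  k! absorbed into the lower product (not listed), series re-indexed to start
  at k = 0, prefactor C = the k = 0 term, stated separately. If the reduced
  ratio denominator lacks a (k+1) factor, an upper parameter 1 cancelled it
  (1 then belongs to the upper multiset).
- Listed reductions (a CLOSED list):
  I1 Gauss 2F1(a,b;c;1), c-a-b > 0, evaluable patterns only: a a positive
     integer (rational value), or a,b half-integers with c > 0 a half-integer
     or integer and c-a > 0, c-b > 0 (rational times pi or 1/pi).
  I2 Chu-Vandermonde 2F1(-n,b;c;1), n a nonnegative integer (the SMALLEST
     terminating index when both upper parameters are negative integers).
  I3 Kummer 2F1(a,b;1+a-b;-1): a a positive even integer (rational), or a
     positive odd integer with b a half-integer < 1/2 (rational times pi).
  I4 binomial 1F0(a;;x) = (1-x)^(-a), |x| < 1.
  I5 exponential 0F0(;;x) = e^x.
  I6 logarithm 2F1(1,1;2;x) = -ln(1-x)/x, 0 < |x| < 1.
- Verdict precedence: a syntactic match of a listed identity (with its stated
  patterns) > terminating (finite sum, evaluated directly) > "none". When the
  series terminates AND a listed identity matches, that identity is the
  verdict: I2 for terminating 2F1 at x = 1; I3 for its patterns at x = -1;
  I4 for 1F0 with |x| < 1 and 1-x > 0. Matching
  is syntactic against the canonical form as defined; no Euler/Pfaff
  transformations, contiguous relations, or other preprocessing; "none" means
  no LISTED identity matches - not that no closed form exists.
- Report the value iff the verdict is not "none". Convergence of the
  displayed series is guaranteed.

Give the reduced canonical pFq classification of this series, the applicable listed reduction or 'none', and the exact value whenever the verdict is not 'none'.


Classification (C = 3/4): 2F1 with upper {-3/2, 3/2}, lower {11/2}, argument x = 1. Verdict: Gauss's theorem I1 (half-integer case) matches (x = 1; upper {-3/2, 3/2} half-integers, c = 11/2 in the evaluable pattern). Its exact value is (19845/131072) * pi.

The tell: x = 1 and the constant factors (C = 3/4, x = 1) combine into one prefactor.
Adjacent-term ratio: r(k) = 1 * (k-3/2) (k+3/2) / [(k+11/2) (k+1)] - rational in k, leading ratio 1; with t_0 = 3/4, classification follows.


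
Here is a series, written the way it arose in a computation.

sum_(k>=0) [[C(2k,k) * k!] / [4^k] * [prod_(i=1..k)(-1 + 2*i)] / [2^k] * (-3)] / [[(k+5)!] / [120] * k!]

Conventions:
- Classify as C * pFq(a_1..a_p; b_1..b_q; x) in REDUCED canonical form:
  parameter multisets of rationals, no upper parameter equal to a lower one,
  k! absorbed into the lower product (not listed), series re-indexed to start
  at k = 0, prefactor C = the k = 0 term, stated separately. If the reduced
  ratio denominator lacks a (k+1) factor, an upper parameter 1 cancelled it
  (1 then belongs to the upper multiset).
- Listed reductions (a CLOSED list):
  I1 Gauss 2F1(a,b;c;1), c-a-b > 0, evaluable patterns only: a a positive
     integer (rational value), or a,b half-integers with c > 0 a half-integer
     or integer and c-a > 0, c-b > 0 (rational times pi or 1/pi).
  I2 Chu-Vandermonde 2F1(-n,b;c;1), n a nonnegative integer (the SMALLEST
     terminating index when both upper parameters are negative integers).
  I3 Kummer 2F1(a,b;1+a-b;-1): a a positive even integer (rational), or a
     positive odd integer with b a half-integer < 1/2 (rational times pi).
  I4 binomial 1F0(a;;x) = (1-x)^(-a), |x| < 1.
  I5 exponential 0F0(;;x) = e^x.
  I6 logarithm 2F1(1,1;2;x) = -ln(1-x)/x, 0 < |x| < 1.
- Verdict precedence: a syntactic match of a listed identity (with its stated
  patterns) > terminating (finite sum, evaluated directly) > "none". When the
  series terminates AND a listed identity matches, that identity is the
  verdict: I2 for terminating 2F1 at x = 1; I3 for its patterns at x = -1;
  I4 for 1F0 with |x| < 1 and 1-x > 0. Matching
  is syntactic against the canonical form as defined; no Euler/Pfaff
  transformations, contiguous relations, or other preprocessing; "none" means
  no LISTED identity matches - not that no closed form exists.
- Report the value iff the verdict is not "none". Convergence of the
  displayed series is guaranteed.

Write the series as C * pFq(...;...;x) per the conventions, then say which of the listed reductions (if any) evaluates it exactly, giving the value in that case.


This is -3 * 2F1(1/2, 1/2; 6; 1) in reduced canonical form. Verdict: Gauss's theorem I1 (half-integer case) fires (x = 1; upper {1/2, 1/2} half-integers, c = 6 in the evaluable pattern). Exact value: (-65536/6615) / pi.

First insight: t_0 being -3, the odd product 1*3*...*(2k-1) (C = -3, x = 1) is 2^k (1/2)_k.
Adjacent-term ratio: r(k) = 1 * (k+1/2) (k+1/2) / [(k+6) (k+1)] - poly over poly, x = 1 from leading terms; C = -3 at k = 0.


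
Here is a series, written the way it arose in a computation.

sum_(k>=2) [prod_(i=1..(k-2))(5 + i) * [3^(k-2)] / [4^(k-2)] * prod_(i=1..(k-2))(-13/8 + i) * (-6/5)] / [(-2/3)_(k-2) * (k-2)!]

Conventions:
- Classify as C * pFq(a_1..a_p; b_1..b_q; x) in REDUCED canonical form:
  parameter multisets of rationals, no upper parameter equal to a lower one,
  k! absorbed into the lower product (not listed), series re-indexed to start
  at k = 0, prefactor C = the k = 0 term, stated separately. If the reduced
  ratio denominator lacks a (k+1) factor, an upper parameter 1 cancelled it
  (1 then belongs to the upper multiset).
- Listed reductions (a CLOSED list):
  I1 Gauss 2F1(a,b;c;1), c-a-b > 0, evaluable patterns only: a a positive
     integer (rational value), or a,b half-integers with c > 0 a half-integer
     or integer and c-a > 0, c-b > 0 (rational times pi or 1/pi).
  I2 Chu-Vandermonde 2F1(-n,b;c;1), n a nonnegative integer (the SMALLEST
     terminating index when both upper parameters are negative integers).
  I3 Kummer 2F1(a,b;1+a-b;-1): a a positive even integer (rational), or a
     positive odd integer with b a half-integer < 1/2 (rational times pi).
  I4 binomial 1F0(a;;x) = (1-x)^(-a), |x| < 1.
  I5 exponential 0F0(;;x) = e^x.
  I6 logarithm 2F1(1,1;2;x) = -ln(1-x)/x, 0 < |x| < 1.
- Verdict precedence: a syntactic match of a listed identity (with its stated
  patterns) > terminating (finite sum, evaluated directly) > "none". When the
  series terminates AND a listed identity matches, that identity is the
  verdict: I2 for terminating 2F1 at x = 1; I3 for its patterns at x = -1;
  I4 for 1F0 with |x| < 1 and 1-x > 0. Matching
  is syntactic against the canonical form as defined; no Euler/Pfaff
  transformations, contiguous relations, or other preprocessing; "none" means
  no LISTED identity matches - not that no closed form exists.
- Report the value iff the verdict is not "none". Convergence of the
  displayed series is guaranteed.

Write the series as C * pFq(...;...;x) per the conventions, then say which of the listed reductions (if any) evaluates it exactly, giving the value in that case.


With C = -6/5: the canonical form is 2F1(-5/8, 6; -2/3; 3/4). Verdict: none. No listed pattern accepts 2F1(-5/8, 6; -2/3; 3/4).

Structural cue: with t_0 = -6/5, the two geometric factors (C = -6/5) combine into one argument.
Consecutive-term ratio: r(k) = (3/4) * (k-5/8) (k+6) / [(k-2/3) (k+1)] ; factor over Q: parameters, x = (3/4), and C = -6/5.


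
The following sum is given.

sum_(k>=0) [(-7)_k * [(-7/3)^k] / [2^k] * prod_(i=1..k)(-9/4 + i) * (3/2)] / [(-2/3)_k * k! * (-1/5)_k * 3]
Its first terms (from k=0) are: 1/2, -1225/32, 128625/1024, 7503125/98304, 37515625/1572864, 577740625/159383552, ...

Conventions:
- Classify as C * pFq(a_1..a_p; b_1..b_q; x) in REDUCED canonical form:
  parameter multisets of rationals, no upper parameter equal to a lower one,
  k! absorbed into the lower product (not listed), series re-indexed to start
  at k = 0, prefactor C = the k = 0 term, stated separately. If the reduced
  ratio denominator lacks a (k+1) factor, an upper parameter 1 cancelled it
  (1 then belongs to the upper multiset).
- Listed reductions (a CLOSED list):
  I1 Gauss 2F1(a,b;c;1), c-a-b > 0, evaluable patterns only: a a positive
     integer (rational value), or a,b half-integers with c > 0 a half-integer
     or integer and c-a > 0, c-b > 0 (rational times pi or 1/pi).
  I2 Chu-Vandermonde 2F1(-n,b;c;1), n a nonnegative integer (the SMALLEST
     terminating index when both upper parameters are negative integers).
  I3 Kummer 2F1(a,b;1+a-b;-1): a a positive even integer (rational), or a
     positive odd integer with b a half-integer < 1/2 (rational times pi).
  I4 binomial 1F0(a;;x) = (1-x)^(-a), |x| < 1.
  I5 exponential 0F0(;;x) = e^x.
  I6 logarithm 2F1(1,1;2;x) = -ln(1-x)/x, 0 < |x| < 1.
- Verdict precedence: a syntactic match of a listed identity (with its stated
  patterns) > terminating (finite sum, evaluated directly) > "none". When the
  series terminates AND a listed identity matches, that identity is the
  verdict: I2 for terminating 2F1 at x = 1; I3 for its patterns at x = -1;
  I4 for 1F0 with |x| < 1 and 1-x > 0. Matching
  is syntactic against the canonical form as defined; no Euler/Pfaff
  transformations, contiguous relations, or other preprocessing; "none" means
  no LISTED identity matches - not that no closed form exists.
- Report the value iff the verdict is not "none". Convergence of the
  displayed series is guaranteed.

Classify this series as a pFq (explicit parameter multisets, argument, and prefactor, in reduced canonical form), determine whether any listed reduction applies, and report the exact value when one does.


At argument -7/6: a 2F2 with upper {-7, -5/4}, lower {-2/3, -1/5}, scaled by C = 1/2. Verdict: terminating (-7 upstairs). 8 nonzero terms in all; added directly. Its exact value is 94456520250228459/492237611859968.

First insight: x = (-7/6) and the constant factors (C = 1/2, x = -7/6) combine into one prefactor.
Ratio: r(k) = (-7/6) * (k-7) (k-5/4) / [(k-2/3) (k-1/5) (k+1)] - rational in k, leading ratio (-7/6); with t_0 = 1/2, classification follows.


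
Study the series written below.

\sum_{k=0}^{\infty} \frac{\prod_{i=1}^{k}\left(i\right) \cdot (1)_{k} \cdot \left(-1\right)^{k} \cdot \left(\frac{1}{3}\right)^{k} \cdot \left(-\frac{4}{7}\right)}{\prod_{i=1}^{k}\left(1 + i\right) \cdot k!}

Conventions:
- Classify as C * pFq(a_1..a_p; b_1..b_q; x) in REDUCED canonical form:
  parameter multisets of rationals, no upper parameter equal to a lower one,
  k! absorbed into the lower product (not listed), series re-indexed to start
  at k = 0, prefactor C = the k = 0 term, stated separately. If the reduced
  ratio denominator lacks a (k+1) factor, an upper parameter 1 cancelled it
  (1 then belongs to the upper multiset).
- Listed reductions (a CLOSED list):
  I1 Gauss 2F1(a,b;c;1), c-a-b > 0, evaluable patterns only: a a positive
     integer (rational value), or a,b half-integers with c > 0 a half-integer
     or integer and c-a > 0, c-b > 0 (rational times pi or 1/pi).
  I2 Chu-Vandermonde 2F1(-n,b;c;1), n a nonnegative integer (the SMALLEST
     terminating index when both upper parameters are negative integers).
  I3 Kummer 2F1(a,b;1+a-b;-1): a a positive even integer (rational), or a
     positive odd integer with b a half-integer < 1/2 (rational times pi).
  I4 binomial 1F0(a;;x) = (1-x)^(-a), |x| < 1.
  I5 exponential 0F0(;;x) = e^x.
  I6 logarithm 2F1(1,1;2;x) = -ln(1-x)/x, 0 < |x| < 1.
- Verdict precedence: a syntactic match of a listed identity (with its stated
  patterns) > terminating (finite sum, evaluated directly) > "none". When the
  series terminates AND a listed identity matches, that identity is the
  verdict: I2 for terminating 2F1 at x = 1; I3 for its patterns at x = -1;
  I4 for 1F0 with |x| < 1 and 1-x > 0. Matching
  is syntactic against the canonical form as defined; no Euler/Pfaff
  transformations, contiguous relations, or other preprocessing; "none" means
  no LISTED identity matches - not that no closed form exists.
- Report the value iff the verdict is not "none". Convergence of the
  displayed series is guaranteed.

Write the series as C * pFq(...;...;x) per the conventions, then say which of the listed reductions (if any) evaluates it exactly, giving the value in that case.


Canonical form: C = -\frac{4}{7} times 2F1 with upper {1, 1}, lower {2}, x = -\frac{1}{3}. Verdict: the logarithmic series (I6) matches (the logarithm: parameters (1,1;2), x = -\frac{1}{3}). Sum: \left(-\frac{12}{7}\right) \cdot \ln\left(\frac{4}{3}\right).

Key step: from the first term -\frac{4}{7}: the running product (C = -4/7, x = -1/3) telescopes to a rising factorial.
Adjacent-term ratio: r(k) = -\frac{1}{3} * (k+1) (k+1) / [(k+2) (k+1)] - rational; roots negated = parameters, x = -\frac{1}{3}, C = -\frac{4}{7}.


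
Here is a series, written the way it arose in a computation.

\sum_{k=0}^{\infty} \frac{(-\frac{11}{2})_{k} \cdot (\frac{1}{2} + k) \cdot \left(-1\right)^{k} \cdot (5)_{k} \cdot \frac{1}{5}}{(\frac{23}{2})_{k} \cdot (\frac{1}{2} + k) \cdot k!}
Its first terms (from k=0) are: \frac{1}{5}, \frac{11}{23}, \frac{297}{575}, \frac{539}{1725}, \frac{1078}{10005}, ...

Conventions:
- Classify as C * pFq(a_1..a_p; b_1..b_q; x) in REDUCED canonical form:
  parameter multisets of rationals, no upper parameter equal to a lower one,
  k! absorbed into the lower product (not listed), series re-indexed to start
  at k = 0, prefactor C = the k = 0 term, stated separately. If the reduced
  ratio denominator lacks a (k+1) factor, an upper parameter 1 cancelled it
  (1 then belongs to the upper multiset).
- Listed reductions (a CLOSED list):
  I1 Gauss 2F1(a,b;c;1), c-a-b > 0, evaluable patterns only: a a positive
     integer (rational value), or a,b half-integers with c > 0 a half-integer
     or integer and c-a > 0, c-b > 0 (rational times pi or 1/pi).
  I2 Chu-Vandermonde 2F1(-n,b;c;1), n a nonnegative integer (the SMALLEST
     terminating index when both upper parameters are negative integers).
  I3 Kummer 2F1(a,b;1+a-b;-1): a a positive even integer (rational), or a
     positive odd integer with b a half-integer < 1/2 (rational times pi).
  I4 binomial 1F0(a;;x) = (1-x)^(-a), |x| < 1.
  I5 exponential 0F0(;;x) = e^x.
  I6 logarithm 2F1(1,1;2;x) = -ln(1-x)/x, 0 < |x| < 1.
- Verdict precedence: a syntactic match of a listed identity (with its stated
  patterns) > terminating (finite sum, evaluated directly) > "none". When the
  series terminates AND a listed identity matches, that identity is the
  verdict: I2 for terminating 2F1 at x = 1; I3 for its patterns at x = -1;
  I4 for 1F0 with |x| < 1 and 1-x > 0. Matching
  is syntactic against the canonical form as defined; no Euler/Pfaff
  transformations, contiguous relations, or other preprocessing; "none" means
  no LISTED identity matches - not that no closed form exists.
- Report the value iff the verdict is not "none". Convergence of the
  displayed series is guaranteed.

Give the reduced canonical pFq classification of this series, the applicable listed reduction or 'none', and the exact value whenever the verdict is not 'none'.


The series (x = -1) is 2F1: upper {-\frac{11}{2}, 5}, lower {\frac{23}{2}}, prefactor \frac{1}{5}. Verdict (x = -1): Kummer (I3) applies (x = -1; c = \frac{23}{2} equals 1+a-b for upper {-\frac{11}{2}, 5}: listed pattern). Exact value: \frac{8729721}{16777216} \cdot \pi.

Key observation: t_0 being \frac{1}{5}, the factor k + 1/2 cancels (top and bottom), leaving C = 1/5, x = -1.
Term ratio: r(k) = -1 * (k-\frac{11}{2}) (k+5) / [(k+\frac{23}{2}) (k+1)] ; factor over Q: parameters, x = -1, and C = \frac{1}{5}.


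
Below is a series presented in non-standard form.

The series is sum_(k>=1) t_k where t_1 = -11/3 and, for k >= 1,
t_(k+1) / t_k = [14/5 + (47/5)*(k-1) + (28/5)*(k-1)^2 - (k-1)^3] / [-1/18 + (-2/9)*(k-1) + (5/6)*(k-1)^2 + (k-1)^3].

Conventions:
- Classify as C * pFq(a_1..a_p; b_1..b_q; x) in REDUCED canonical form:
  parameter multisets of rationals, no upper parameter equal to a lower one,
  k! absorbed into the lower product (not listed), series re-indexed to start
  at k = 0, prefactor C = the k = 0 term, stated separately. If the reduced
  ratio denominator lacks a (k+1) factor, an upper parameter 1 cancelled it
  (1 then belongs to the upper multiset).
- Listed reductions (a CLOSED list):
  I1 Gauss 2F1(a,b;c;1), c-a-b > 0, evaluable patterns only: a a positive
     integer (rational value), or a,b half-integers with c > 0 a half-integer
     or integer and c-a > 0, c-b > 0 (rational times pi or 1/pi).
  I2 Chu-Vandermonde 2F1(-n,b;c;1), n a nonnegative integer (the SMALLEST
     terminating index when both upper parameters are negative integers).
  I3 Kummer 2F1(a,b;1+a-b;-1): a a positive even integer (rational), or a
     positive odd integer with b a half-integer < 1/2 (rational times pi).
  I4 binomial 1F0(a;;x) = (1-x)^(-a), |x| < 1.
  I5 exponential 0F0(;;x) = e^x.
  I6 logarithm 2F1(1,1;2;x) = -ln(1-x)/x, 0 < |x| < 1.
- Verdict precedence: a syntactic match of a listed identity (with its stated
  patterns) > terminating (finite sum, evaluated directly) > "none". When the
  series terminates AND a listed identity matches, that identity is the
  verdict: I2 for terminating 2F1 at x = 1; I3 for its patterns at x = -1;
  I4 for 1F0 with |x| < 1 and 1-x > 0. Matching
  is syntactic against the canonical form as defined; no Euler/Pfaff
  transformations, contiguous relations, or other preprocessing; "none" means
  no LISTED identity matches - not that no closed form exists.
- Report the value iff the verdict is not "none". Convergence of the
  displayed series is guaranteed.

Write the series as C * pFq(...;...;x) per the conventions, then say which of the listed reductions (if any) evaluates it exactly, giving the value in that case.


With C = -11/3: the canonical form is 3F2(-7, 2/5, 1; -1/3, 1/6; -1). Verdict: terminating at k = 7: the factor (-7)_k kills every later term; summing the 8 survivors is exact. Hence: 4291856445809141/127693359375.

First insight: t_0 being -11/3, factor the ratio over Q (C = -11/3, x = -1): negated roots = parameters.
Consecutive-term ratio: r(k) = (-1) * (k-7) (k+2/5) (k+1) / [(k-1/3) (k+1/6) (k+1)] - poly over poly, x = (-1) from leading terms; C = -11/3 at k = 0.


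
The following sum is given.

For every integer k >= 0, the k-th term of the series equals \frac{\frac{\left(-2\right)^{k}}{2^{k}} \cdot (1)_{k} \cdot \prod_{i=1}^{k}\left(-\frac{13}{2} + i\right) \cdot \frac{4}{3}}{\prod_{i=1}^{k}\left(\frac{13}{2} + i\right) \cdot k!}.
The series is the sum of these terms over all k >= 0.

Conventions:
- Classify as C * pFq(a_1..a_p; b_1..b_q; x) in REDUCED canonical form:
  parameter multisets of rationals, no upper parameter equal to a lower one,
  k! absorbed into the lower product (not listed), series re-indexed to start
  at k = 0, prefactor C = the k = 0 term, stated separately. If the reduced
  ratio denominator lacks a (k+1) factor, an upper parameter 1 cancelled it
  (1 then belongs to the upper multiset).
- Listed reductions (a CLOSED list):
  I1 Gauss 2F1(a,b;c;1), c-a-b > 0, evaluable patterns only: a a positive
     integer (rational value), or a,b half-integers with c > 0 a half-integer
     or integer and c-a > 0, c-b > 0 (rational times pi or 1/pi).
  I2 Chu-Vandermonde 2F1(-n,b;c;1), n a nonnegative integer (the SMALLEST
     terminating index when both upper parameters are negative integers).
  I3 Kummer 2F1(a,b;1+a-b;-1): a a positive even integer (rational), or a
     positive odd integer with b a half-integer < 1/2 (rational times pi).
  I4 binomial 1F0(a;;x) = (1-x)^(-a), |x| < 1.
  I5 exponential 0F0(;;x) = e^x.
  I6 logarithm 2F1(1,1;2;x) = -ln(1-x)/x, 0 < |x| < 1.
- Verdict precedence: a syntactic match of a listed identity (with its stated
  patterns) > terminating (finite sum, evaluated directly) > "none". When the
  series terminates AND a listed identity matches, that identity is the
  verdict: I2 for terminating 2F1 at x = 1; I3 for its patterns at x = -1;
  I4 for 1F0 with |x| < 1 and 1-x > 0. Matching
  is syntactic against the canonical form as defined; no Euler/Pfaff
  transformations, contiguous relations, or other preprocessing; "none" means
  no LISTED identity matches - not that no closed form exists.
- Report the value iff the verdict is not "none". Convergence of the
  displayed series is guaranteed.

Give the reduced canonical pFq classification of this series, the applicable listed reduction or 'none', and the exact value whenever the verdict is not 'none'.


At argument -1: a 2F1 with upper {-\frac{11}{2}, 1}, lower {\frac{15}{2}}, scaled by C = \frac{4}{3}. Verdict (x = -1): Kummer's theorem (I3) applies (x = -1; c = \frac{15}{2} equals 1+a-b for upper {-\frac{11}{2}, 1}: listed pattern). Sum: \frac{1001}{1024} \cdot \pi.

Structural cue: t_0 = \frac{4}{3} here, and the two k-th powers (C = 4/3) combine into one argument.
Adjacent-term ratio: r(k) = -1 * (k-\frac{11}{2}) (k+1) / [(k+\frac{15}{2}) (k+1)] - poly over poly, x = -1 from leading terms; C = \frac{4}{3} at k = 0.


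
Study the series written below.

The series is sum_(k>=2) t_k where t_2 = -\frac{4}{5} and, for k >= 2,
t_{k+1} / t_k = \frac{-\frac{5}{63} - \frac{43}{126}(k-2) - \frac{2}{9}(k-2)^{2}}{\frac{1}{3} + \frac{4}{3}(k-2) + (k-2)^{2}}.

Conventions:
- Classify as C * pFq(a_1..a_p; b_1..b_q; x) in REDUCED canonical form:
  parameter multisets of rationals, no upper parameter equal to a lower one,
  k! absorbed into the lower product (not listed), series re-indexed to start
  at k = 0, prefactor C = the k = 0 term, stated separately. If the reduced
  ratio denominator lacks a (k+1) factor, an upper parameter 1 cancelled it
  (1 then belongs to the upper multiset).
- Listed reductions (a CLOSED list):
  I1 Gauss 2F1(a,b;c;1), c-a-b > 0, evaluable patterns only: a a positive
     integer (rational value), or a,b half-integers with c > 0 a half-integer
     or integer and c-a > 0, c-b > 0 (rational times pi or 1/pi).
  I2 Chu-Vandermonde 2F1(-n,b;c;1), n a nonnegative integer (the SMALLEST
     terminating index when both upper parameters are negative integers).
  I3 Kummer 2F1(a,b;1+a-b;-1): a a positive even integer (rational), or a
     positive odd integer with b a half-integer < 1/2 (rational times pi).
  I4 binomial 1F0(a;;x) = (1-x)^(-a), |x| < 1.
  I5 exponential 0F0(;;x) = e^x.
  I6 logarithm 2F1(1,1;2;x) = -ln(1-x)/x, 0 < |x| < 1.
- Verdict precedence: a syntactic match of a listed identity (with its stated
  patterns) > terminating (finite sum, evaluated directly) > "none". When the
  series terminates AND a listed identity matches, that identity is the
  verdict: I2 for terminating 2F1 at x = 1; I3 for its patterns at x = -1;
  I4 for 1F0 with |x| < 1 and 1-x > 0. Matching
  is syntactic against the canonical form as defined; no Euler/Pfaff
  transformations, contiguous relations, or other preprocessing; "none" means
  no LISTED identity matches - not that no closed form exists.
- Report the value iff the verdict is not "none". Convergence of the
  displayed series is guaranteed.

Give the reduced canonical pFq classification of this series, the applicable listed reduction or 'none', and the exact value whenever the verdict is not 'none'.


At argument -\frac{2}{9}: a 2F1 with upper {\frac{2}{7}, \frac{5}{4}}, lower {\frac{1}{3}}, scaled by C = -\frac{4}{5}. Verdict: none. A 2F1 with upper {\frac{2}{7}, \frac{5}{4}} fits none of I1-I6 at x = -\frac{2}{9}; the sum runs forever.

Structural cue: t_0 = -\frac{4}{5} here, and the expanded ratio factors over Q; prefactor -4/5, roots give parameters.
Term ratio: r(k) = -\frac{2}{9} * (k+\frac{2}{7}) (k+\frac{5}{4}) / [(k+\frac{1}{3}) (k+1)] - rational in k. x = -\frac{2}{9}; t_0 = -\frac{4}{5}; negate the roots.


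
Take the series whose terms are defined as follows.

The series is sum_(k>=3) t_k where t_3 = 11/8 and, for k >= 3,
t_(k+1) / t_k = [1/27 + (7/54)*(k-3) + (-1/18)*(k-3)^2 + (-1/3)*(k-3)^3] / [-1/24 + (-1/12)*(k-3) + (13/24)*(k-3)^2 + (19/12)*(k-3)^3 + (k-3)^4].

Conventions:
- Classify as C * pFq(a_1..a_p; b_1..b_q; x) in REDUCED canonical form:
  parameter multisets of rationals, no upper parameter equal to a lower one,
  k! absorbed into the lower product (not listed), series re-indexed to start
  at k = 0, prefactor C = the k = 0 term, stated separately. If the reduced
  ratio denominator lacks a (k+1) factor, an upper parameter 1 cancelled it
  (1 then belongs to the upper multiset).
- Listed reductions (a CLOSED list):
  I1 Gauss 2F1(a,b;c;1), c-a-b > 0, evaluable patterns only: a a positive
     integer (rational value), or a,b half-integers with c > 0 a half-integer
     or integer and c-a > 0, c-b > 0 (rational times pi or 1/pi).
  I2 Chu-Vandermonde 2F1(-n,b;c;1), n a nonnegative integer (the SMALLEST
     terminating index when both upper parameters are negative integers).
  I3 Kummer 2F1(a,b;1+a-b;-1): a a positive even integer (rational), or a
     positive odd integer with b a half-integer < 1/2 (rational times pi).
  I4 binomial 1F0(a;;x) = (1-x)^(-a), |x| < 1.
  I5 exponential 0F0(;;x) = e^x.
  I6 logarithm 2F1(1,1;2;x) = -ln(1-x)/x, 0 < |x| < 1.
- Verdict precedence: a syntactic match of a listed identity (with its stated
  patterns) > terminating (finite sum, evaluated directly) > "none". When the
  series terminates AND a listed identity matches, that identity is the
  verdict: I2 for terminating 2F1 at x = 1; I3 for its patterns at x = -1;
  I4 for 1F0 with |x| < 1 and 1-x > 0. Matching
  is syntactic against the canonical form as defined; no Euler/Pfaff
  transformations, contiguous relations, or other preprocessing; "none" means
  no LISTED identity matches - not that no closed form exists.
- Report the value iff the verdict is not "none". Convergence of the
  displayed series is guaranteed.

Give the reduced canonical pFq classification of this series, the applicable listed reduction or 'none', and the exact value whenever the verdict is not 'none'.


Canonical form: C = 11/8 times 1F1 with upper {-2/3}, lower {-1/4}, x = -1/3. Verdict: none here - no I1-I6 shape fits x = -1/3 with lower {-1/4}.

Key step: from the first term 11/8: the parameter 1/3 appears in both the upper and lower lists and cancels (alongside the other common factor).
Step ratio: r(k) = (-1/3) * (k-2/3) / [(k-1/4) (k+1)] - rational in k, leading ratio (-1/3); with t_0 = 11/8, classification follows.


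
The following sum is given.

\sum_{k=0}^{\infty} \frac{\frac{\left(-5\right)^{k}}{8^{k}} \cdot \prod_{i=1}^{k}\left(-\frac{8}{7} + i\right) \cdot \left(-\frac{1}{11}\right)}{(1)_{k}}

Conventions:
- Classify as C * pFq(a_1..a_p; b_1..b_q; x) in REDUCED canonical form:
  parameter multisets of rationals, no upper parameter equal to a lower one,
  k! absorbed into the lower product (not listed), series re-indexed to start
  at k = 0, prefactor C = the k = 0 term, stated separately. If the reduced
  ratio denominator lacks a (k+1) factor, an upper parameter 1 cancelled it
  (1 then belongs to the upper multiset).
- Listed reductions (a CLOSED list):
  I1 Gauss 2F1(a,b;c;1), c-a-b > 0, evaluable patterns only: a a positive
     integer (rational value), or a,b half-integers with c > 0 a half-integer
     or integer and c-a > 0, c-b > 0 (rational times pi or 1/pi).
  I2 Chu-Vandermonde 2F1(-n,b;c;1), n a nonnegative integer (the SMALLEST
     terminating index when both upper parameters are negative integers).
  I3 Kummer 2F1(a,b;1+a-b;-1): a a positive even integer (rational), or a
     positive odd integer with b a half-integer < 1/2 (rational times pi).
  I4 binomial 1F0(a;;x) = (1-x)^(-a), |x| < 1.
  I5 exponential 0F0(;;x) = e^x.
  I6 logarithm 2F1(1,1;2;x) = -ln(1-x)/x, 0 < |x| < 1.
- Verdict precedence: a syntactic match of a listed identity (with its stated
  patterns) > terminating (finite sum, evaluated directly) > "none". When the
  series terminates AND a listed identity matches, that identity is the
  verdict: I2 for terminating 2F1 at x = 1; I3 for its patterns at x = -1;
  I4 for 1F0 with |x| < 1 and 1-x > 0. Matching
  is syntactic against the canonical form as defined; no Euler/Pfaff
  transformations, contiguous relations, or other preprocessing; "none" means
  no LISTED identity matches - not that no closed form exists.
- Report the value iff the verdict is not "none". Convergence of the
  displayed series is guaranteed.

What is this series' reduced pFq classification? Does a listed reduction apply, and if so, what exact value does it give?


Reduced: x = -\frac{5}{8}, 1F0, upper = {-\frac{1}{7}}, lower = {-}, C = -\frac{1}{11}. Verdict: this is binomial (I4) (the 1F0 binomial series: exponent 1/7, x = -\frac{5}{8}). Sum: \left(-\frac{1}{11}\right) \cdot \left(\frac{13}{8}\right)^{\frac{1}{7}}.

Key observation: t_0 = -\frac{1}{11} here, and the running product (prefactor -1/11) telescopes to a rising factorial.
Ratio: r(k) = -\frac{5}{8} * (k-\frac{1}{7}) / [(k+1)] - poly over poly, x = -\frac{5}{8} from leading terms; C = -\frac{1}{11} at k = 0.


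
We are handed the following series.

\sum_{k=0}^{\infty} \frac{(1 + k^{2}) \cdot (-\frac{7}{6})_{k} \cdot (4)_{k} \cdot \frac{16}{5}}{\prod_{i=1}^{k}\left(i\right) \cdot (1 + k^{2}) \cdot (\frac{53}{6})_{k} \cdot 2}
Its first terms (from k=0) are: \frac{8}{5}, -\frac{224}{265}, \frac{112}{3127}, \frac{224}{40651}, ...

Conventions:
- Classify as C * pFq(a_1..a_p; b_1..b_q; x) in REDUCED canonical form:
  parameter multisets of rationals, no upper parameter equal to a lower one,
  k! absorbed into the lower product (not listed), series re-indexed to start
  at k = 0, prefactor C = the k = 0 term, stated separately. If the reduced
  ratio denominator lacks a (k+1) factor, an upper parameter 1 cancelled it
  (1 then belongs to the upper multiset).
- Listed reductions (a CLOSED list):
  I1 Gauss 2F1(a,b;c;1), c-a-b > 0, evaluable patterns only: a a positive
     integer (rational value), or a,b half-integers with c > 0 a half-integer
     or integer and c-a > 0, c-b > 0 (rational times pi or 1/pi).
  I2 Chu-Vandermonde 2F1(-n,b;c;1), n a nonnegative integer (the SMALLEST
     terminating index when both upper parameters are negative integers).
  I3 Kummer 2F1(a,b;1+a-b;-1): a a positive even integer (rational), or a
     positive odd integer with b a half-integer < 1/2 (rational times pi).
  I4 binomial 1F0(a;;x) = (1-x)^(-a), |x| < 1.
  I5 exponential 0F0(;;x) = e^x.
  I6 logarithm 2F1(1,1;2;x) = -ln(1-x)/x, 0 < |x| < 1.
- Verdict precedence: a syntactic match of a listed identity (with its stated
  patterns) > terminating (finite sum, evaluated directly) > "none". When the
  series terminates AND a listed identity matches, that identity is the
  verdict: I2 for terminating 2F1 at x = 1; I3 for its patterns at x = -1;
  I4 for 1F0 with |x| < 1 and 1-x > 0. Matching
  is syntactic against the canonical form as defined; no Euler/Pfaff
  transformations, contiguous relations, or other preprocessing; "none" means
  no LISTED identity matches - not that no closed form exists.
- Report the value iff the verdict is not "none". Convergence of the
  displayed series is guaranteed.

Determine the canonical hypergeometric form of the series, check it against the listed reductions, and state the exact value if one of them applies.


This is \frac{8}{5} * 2F1(-\frac{7}{6}, 4; \frac{53}{6}; 1) in reduced canonical form. Verdict at x = 1: Gauss (I1, integer-parameter pattern) matches (x = 1: the Gamma ratio telescopes since c-a-b = 6 > 0 and a = 4 in Z>0). Its exact value is \frac{55883}{69984}.

Structural cue: with t_0 = \frac{8}{5}, k^2 + 1 divides numerator and denominator alike; C = 8/5, x = 1 after cancelling.
Step ratio: r(k) = 1 * (k-\frac{7}{6}) (k+4) / [(k+\frac{53}{6}) (k+1)] - rational in k, leading ratio 1; with t_0 = \frac{8}{5}, classification follows.


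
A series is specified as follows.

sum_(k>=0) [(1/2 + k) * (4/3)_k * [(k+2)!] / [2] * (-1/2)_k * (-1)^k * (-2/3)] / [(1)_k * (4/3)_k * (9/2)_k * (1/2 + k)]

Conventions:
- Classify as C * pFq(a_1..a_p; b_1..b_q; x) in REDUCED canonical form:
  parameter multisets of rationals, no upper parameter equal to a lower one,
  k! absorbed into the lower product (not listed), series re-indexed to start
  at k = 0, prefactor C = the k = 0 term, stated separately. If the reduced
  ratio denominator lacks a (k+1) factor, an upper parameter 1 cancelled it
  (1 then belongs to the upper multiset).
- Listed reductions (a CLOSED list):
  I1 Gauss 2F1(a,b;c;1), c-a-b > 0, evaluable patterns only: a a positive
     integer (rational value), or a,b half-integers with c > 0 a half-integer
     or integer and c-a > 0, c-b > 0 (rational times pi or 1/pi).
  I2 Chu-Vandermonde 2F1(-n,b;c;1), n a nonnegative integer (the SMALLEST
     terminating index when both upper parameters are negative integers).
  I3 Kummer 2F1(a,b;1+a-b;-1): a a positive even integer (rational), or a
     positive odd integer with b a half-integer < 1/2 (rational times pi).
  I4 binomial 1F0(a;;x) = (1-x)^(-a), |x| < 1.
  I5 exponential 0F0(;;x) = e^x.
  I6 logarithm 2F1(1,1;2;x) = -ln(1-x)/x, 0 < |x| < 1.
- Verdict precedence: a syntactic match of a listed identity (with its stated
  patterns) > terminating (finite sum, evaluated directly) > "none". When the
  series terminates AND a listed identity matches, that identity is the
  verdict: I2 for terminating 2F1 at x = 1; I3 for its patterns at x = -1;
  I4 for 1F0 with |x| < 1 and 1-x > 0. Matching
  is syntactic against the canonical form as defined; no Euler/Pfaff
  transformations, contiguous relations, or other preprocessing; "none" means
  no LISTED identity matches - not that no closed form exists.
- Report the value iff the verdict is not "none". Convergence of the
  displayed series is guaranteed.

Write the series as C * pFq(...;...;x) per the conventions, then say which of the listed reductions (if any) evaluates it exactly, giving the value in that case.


Key observation: x = (-1) and the parameter 4/3 appears in both the upper and lower lists and cancels (alongside the other common factor).
Term ratio: r(k) = (-1) * (k-1/2) (k+3) / [(k+9/2) (k+1)] - poly over poly, x = (-1) from leading terms; C = -2/3 at k = 0.

Classification (C = -2/3): 2F1 with upper {-1/2, 3}, lower {9/2}, argument x = -1. Verdict: Kummer's theorem (I3) matches (x = -1; c = 9/2 equals 1+a-b for upper {-1/2, 3}: listed pattern). Hence: (-35/128) * pi.


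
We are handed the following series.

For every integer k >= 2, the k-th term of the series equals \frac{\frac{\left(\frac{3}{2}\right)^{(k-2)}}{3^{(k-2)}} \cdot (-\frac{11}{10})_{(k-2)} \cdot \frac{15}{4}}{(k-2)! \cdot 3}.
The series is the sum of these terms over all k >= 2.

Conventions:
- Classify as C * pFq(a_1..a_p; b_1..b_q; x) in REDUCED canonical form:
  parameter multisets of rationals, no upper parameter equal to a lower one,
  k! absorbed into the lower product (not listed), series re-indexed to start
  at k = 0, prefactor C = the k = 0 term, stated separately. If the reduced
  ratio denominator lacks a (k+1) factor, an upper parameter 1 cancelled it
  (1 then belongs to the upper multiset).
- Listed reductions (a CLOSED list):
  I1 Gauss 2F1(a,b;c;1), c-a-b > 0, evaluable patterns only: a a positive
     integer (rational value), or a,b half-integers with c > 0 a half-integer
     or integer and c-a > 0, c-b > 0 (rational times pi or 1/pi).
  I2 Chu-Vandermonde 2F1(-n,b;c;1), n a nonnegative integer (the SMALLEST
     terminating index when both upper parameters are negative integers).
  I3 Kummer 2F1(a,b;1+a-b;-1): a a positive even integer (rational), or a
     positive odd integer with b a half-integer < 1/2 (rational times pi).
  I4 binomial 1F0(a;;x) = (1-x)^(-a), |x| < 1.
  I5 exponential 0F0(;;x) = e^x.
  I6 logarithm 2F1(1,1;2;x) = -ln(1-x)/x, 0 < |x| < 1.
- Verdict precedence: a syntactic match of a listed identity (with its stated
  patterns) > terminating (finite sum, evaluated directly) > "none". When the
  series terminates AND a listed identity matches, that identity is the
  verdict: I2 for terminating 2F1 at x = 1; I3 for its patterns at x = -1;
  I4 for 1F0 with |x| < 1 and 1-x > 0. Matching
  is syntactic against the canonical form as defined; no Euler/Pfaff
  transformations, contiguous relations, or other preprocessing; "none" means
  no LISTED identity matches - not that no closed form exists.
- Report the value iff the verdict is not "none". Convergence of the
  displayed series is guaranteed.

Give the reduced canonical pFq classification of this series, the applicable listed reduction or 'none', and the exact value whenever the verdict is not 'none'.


Canonical form: C = \frac{5}{4} times 1F0 with upper {-\frac{11}{10}}, lower {-}, x = \frac{1}{2}. Verdict: this is the I4 binomial reduction (the 1F0 binomial series: exponent 11/10, x = \frac{1}{2}). Its exact value is \frac{5}{4} \cdot \left(\frac{1}{2}\right)^{\frac{11}{10}}.

Structural cue: from the first term \frac{5}{4}: the constant factors (prefactor 5/4) combine into one prefactor.
Term ratio: r(k) = \frac{1}{2} * (k-\frac{11}{10}) / [(k+1)] - rational; roots negated = parameters, x = \frac{1}{2}, C = \frac{5}{4}.


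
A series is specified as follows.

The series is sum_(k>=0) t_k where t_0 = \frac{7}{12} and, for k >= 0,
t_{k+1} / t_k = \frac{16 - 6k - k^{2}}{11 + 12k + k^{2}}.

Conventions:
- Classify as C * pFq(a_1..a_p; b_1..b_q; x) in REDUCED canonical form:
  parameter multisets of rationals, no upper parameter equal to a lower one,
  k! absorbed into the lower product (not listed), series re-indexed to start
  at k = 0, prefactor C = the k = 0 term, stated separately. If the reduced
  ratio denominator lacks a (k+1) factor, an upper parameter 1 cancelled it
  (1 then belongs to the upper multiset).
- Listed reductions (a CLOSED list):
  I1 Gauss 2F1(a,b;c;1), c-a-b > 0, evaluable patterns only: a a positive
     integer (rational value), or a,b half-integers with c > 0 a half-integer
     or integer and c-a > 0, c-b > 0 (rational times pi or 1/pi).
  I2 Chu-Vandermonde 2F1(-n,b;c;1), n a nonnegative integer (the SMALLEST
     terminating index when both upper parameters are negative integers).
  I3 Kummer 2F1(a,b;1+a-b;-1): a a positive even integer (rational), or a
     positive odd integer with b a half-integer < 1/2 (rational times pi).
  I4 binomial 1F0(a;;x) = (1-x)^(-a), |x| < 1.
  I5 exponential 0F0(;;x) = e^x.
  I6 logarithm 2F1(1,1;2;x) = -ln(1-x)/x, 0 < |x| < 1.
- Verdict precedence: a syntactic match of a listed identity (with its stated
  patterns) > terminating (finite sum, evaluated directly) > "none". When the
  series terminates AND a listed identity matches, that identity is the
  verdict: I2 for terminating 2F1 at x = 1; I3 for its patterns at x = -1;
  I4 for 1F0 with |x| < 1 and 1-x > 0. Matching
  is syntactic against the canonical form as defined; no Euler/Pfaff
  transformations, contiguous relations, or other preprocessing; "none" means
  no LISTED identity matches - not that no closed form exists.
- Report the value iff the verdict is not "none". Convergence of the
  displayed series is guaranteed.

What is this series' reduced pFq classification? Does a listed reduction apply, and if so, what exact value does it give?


With C = \frac{7}{12}: the canonical form is 2F1(-2, 8; 11; -1). Verdict: the Kummer evaluation I3 fires (x = -1; c = 11 equals 1+a-b for upper {-2, 8}: listed pattern). Hence: \frac{7}{4}.

First insight: t_0 being \frac{7}{12}, the expanded ratio factors over Q; prefactor 7/12, roots give parameters.
Step ratio: r(k) = -1 * (k-2) (k+8) / [(k+11) (k+1)] - rational; roots negated = parameters, x = -1, C = \frac{7}{12}.


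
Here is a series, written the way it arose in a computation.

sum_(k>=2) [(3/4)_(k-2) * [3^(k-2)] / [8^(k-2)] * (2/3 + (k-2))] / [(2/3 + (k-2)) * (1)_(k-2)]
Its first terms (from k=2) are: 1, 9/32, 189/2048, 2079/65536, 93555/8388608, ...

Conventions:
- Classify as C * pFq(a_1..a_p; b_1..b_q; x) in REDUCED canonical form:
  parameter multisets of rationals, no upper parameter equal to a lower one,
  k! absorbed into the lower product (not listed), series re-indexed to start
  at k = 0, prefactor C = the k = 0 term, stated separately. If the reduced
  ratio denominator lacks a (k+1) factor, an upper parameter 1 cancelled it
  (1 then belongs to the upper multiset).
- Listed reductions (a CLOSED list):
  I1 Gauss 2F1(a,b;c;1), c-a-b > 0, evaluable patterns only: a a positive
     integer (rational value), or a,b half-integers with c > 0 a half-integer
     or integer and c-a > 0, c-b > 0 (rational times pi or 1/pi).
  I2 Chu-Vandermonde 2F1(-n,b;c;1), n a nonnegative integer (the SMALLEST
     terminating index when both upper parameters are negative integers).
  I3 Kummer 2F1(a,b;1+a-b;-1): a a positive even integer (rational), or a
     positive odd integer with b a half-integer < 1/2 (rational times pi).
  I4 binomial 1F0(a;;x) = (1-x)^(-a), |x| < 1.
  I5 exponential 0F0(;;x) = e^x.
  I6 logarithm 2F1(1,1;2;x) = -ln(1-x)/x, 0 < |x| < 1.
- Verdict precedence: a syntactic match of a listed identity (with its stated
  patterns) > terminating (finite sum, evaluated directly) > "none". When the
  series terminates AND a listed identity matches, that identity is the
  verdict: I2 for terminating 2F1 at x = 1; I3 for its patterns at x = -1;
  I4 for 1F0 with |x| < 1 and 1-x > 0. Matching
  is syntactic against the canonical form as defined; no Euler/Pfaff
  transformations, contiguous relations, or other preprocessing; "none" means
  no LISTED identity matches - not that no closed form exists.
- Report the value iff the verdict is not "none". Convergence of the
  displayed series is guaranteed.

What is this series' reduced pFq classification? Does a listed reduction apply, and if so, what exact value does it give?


The series (x = 3/8) is 1F0: upper {3/4}, lower {-}, prefactor 1. Verdict: binomial (I4) applies (the 1F0 binomial series: exponent -3/4, x = 3/8). Hence: (5/8)^(-3/4).

Structural cue: t_0 being 1, the two geometric factors (C = 1) combine into one argument.
Step ratio: r(k) = (3/8) * (k+3/4) / [(k+1)] - rational; roots negated = parameters, x = (3/8), C = 1.
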